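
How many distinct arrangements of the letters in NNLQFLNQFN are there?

Letters (F:2, L:2, N:4, Q:2). Total letters: 10.
Permutations = 10!/(4! x 2! x 2! x 2!).

Final answer: 18900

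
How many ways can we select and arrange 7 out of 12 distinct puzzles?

P(12,7) = 12!/(12-7)! = 12!/5!.

Final answer: P(12,7) = 3991680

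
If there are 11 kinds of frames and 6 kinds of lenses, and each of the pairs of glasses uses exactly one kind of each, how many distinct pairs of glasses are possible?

By the multiplication principle: 11 x 6.

Final answer: 66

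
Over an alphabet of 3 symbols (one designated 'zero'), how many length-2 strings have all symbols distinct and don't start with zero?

The leading digit has 2 choices (anything but zero); the next has 2 (anything but the first), then 1, and so on, one fewer each time.
Total: 2 x 2.

Final answer: 4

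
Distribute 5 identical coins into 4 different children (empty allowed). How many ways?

Stars and bars: C(n+k-1, k-1) = C(8,3).

Final answer: C(8,3) = 56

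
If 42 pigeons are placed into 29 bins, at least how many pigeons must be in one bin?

By the pigeonhole principle: ceiling(42/29).

Final answer: 2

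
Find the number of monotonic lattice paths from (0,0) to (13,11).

Each path has 13 right steps and 11 up steps in some order (24 steps total).
Choose which 11 of the 24 steps are up: C(24,11).

Final answer: C(24,11) = 2496144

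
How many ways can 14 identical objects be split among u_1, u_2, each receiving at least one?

Substitute u'_i = u_i - 1 (so u'_i >= 0). Then sum u'_i = 14 - 2 = 12.
Stars and bars: C(12+2-1, 2-1) = C(13,1).

Final answer: C(13,1) = 13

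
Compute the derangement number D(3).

Derangements satisfy D(n) = (n-1)(D(n-1) + D(n-2)), starting from D(0)=1, D(1)=0.
D(2) = 1 x (0 + 1) = 1
D(3) = 2 x (D(2) + D(1)) = 2 x (1 + 0)

Final answer: D(3) = 2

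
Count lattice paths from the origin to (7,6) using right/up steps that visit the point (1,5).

Paths (0,0)->(1,5): C(6,5) = 6.
Paths (1,5)->(7,6): C(7,1) = 7.
By multiplication principle: 6 x 7.

Final answer: 42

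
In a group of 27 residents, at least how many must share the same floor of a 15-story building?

There are 15 possible values for floor of a 15-story building. With 27 residents and 15 categories, by pigeonhole: ceiling(27/15).

Final answer: 2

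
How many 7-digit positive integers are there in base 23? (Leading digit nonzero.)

These are the integers in [23^6, 23^7), so the count is 23^7 - 23^6 = 22 x 23^6.

Final answer: 3256789558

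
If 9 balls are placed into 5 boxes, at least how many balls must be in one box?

By the pigeonhole principle: ceiling(9/5).

Final answer: 2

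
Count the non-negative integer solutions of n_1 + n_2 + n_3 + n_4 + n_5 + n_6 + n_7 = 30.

Stars and bars with 30 stars and 6 bars:
C(30+7-1, 7-1) = C(36,6).

Final answer: C(36,6) = 1947792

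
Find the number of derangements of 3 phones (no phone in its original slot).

Derangements satisfy D(n) = (n-1)(D(n-1) + D(n-2)), starting from D(0)=1, D(1)=0.
D(2) = 1 x (0 + 1) = 1
D(3) = 2 x (D(2) + D(1)) = 2 x (1 + 0)

Final answer: D(3) = 2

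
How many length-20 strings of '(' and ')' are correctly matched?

The structures are counted by the Catalan number C_n. Here n = 10 (pairs).
C_n = (2n)!/(n!(n+1)!), so C_{10} = 20!/(10! x 11!) = C(20,10)/11 = 184756/11.

Final answer: C_{10} = 16796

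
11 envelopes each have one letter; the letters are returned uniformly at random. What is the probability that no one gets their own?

Derangements satisfy D(n) = (n-1)(D(n-1) + D(n-2)), starting from D(0)=1, D(1)=0.
Building up: D(2)=1, D(3)=2, D(4)=9, D(5)=44, D(6)=265, D(7)=1854, D(8)=14833, D(9)=133496, D(10)=1334961, D(11)=14684570.
Total arrangements: 11! = 39916800.
Probability = D(11)/11! = 1468457/3991680.

Final answer: D(11)/11! = 14684570/39916800 = 0.367879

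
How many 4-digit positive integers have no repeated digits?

First digit: 9 (not 0). Second: 9 (not first). Third: 8, etc.
Total: 9 x 9 x 8 x 7.

Final answer: 4536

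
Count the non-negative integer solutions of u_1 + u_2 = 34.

Stars and bars with 34 stars and 1 bars:
C(34+2-1, 2-1) = C(35,1).

Final answer: C(35,1) = 35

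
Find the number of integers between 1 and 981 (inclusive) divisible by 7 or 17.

Multiples of 7: 140. Multiples of 17: 57. Of both (lcm=119): 8.
By inclusion-exclusion: 140 + 57 - 8.

Final answer: 189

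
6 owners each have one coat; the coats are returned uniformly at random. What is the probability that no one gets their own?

D(n) = (n-1)(D(n-1) + D(n-2)), D(0)=1, D(1)=0.
Building up: D(2)=1, D(3)=2, D(4)=9, D(5)=44, D(6)=265.
Total arrangements: 6! = 720.
Probability = D(6)/6! = 53/144.

Final answer: D(6)/6! = 265/720 = 0.368056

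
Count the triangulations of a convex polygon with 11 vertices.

This is a standard Catalan-number count: the answer is C_n. Here n = 11 - 2 = 9.
Using C_0 = 1 and C_(k+1) = C_k x 2(2k+1)/(k+2), build up term by term: C_1=1, C_2=2, C_3=5, C_4=14, C_5=42, C_6=132, C_7=429, C_8=1430, C_9=4862.

Final answer: C_{9} = 4862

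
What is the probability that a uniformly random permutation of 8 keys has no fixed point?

D(n) = (n-1)(D(n-1) + D(n-2)), D(0)=1, D(1)=0.
Building up: D(2)=1, D(3)=2, D(4)=9, D(5)=44, D(6)=265, D(7)=1854, D(8)=14833.
Total arrangements: 8! = 40320.
Probability = D(8)/8! = 2119/5760.

Final answer: D(8)/8! = 14833/40320 = 0.367882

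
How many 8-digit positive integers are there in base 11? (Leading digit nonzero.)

In base 11, the leading digit has 10 choices (1..10); each of the remaining 7 digits has 11 choices.
Total: 10 x 11^7.

Final answer: 194871710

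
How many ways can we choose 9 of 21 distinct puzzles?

C(21,9) = 21!/(9! x 12!).

Final answer: \binom{21}{9} = 293930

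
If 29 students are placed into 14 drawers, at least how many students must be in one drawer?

By the pigeonhole principle: ceiling(29/14).

Final answer: 3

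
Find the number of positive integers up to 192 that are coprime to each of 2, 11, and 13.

|div by 2|=96, |div by 11|=17, |div by 13|=14.
|div by 2&11|=8, |div by 2&13|=7, |div by 11&13|=1, |div by all|=0.
By inclusion-exclusion, divisible by at least one: 96+17+14-8-7-1+0 = 111.
Not divisible by any: 192 - 111.

Final answer: 81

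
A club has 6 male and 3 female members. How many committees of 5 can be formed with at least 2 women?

Sum over valid woman counts:
C(3,2)C(6,3) = 60
C(3,3)C(6,2) = 15
Total: 60 + 15.

Final answer: 75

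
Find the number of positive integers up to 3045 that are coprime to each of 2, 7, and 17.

|div by 2|=1522, |div by 7|=435, |div by 17|=179.
|div by 2&7|=217, |div by 2&17|=89, |div by 7&17|=25, |div by all|=12.
By inclusion-exclusion, divisible by at least one: 1522+435+179-217-89-25+12 = 1817.
Not divisible by any: 3045 - 1817.

Final answer: 1228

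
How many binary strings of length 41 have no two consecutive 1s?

A valid string ends in 0 (append to any length-(n-1) valid string) or in 01 (append to any length-(n-2) valid string), so a(n) = a(n-1) + a(n-2) with a(1)=2, a(2)=3.
Building up term by term: a(1)=2, a(2)=3, a(3)=5, a(4)=8, a(5)=13, a(6)=21, a(7)=34, a(8)=55, a(9)=89, a(10)=144, a(11)=233, a(12)=377, a(13)=610, a(14)=987, a(15)=1597, a(16)=2584, a(17)=4181, a(18)=6765, a(19)=10946, a(20)=17711, a(21)=28657, a(22)=46368, a(23)=75025, a(24)=121393, a(25)=196418, a(26)=317811, a(27)=514229, a(28)=832040, a(29)=1346269, a(30)=2178309, a(31)=3524578, a(32)=5702887, a(33)=9227465, a(34)=14930352, a(35)=24157817, a(36)=39088169, a(37)=63245986, a(38)=102334155, a(39)=165580141, a(40)=267914296, a(41)=433494437.

Final answer: 433494437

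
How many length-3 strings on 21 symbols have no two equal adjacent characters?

Let g(n) count such strings. g(1) = 21, and each valid string of length n-1 extends in 20 ways (any symbol but the last), so g(n) = 20 g(n-1).
Total: g(3) = 21 x 20^2.

Final answer: 21 x 20^{2} = 8400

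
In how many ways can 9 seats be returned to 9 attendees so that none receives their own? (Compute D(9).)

Derangements satisfy D(n) = (n-1)(D(n-1) + D(n-2)), starting from D(0)=1, D(1)=0.
D(2) = 1 x (0 + 1) = 1
D(3) = 2 x (1 + 0) = 2
D(4) = 3 x (2 + 1) = 9
D(5) = 4 x (9 + 2) = 44
D(6) = 5 x (44 + 9) = 265
D(7) = 6 x (265 + 44) = 1854
D(8) = 7 x (1854 + 265) = 14833
D(9) = 8 x (D(8) + D(7)) = 8 x (14833 + 1854)

Final answer: D(9) = 133496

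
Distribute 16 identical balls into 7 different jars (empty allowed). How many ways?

Stars and bars: C(n+k-1, k-1) = C(22,6).

Final answer: C(22,6) = 74613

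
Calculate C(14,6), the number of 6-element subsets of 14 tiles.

C(14,6) = 14!/(6! x (14-6)!).

Final answer: C(14,6) = 3003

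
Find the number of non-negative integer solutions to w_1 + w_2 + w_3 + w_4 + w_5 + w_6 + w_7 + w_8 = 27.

Stars and bars with 27 stars and 7 bars:
C(27+8-1, 8-1) = C(34,7).

Final answer: C(34,7) = 5379616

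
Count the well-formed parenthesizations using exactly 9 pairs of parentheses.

The structures are counted by the Catalan number C_n. Here n = 9 (pairs).
C_n = C(2n,n)/(n+1), so C_{9} = C(18,9)/10 = 48620/10.

Final answer: C_{9} = 4862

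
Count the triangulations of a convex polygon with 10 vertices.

This is counted by the nth Catalan number C_n. Here n = 10 - 2 = 8.
Using C_0 = 1 and C_(k+1) = C_k x 2(2k+1)/(k+2), build up term by term: C_1=1, C_2=2, C_3=5, C_4=14, C_5=42, C_6=132, C_7=429, C_8=1430.

Final answer: C_{8} = 1430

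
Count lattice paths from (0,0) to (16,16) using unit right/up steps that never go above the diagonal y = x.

Total monotonic paths to (16,16): C(32,16) = 601080390.
Reflecting each bad path at its first crossing gives a bijection with paths to (15,17): C(32,17) = 565722720.
Valid Dyck paths: 601080390 - 565722720.
(Equivalently, C_{16} = C(32,16)/17 = 601080390/17.)

Final answer: C_{16} = 35357670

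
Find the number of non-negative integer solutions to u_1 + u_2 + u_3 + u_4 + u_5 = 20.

Stars and bars with 20 stars and 4 bars:
C(20+5-1, 5-1) = C(24,4).

Final answer: C(24,4) = 10626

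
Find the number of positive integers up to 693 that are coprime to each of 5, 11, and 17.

|div by 5|=138, |div by 11|=63, |div by 17|=40.
|div by 5&11|=12, |div by 5&17|=8, |div by 11&17|=3, |div by all|=0.
By inclusion-exclusion, divisible by at least one: 138+63+40-12-8-3+0 = 218.
Not divisible by any: 693 - 218.

Final answer: 475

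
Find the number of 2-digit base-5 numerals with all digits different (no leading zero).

The leading digit has 4 choices (anything but zero); the next has 4 (anything but the first), then 3, and so on, one fewer each time.
Total: 4 x 4.

Final answer: 16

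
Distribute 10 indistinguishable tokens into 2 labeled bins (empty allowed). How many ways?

Stars and bars: C(n+k-1, k-1) = C(11,1).

Final answer: C(11,1) = 11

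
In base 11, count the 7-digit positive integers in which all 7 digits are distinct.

First digit: 10 (nonzero). Second: 10 (not first). Third: 9, etc.
Total: 10 x 10 x 9 x 8 x 7 x 6 x 5.

Final answer: 1512000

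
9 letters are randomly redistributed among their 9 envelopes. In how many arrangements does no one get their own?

D(n) = (n-1)(D(n-1) + D(n-2)), D(0)=1, D(1)=0.
D(2) = 1 x (0 + 1) = 1
D(3) = 2 x (1 + 0) = 2
D(4) = 3 x (2 + 1) = 9
D(5) = 4 x (9 + 2) = 44
D(6) = 5 x (44 + 9) = 265
D(7) = 6 x (265 + 44) = 1854
D(8) = 7 x (1854 + 265) = 14833
D(9) = 8 x (D(8) + D(7)) = 8 x (14833 + 1854)

Final answer: D(9) = 133496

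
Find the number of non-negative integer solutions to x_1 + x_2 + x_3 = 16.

Stars and bars with 16 stars and 2 bars:
C(16+3-1, 3-1) = C(18,2).

Final answer: C(18,2) = 153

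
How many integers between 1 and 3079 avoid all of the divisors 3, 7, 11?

|div by 3|=1026, |div by 7|=439, |div by 11|=279.
|div by 3&7|=146, |div by 3&11|=93, |div by 7&11|=39, |div by all|=13.
By inclusion-exclusion, divisible by at least one: 1026+439+279-146-93-39+13 = 1479.
Not divisible by any: 3079 - 1479.

Final answer: 1600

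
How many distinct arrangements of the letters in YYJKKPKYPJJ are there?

Letters (J:3, K:3, P:2, Y:3). Total letters: 11.
Permutations = 11!/(3! x 3! x 3! x 2!).

Final answer: 92400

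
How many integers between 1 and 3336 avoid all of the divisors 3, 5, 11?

|div by 3|=1112, |div by 5|=667, |div by 11|=303.
|div by 3&5|=222, |div by 3&11|=101, |div by 5&11|=60, |div by all|=20.
By inclusion-exclusion, divisible by at least one: 1112+667+303-222-101-60+20 = 1719.
Not divisible by any: 3336 - 1719.

Final answer: 1617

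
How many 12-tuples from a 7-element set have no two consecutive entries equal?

Let g(n) count such strings. g(1) = 7, and each valid string of length n-1 extends in 6 ways (any symbol but the last), so g(n) = 6 g(n-1).
Total: g(12) = 7 x 6^11.

Final answer: 7 x 6^{11} = 2539579392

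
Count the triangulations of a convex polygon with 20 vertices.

This is a standard Catalan-number count: the answer is C_n. Here n = 20 - 2 = 18.
C_n = C(2n,n) - C(2n,n+1), so C_{18} = C(36,18) - C(36,19) = 9075135300 - 8597496600.

Final answer: C_{18} = 477638700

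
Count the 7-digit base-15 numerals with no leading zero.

Leading digit: 14 options (nonzero). Other 6 digit(s): 15 options each.
Total: 14 x 15^6.

Final answer: 159468750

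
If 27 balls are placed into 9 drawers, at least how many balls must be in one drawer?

By the pigeonhole principle: ceiling(27/9).

Final answer: 3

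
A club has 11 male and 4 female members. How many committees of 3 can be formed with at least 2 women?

Sum over valid woman counts:
C(4,2)C(11,1) = 66
C(4,3)C(11,0) = 4
Total: 66 + 4.

Final answer: 70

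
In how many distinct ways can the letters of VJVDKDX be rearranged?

Letters (D:2, J:1, K:1, V:2, X:1). Total letters: 7.
Permutations = 7!/(2! x 2!).

Final answer: 1260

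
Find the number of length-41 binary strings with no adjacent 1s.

A valid string ends in 0 (append to any length-(n-1) valid string) or in 01 (append to any length-(n-2) valid string), so a(n) = a(n-1) + a(n-2) with a(1)=2, a(2)=3.
Building up term by term: a(1)=2, a(2)=3, a(3)=5, a(4)=8, a(5)=13, a(6)=21, a(7)=34, a(8)=55, a(9)=89, a(10)=144, a(11)=233, a(12)=377, a(13)=610, a(14)=987, a(15)=1597, a(16)=2584, a(17)=4181, a(18)=6765, a(19)=10946, a(20)=17711, a(21)=28657, a(22)=46368, a(23)=75025, a(24)=121393, a(25)=196418, a(26)=317811, a(27)=514229, a(28)=832040, a(29)=1346269, a(30)=2178309, a(31)=3524578, a(32)=5702887, a(33)=9227465, a(34)=14930352, a(35)=24157817, a(36)=39088169, a(37)=63245986, a(38)=102334155, a(39)=165580141, a(40)=267914296, a(41)=433494437.

Final answer: 433494437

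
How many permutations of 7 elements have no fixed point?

D(n) = (n-1)(D(n-1) + D(n-2)), D(0)=1, D(1)=0.
Building up: D(2)=1, D(3)=2, D(4)=9, D(5)=44, D(6)=265.
D(7) = 6 x (D(6) + D(5)) = 6 x (265 + 44).

Final answer: D(7) = 1854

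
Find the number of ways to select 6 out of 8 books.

C(8,6) = 8!/(6! x 2!).

Final answer: \binom{8}{6} = 28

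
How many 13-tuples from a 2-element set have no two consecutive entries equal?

First character: 2 choices. Each subsequent: 1 choices (must differ from the previous one).
Total: 2 x 1^12.

Final answer: 2 x 1^{12} = 2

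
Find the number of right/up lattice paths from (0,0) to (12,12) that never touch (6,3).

Total paths to (12,12): C(24,12) = 2704156.
Paths through (6,3): C(9,3) x C(15,9) = 420420.
Avoiding (6,3): 2704156 - 420420.

Final answer: 2283736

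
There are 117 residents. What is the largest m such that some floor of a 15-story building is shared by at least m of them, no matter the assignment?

There are 15 possible values for floor of a 15-story building. With 117 residents and 15 categories, by pigeonhole: ceiling(117/15).

Final answer: 8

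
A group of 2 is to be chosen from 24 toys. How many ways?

C(24,2) = 24!/(2! x (24-2)!).

Final answer: C(24,2) = 276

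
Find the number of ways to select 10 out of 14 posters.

C(14,10) = 14!/(10! x 4!).

Final answer: \binom{14}{10} = 1001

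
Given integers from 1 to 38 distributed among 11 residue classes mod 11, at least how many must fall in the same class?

By pigeonhole with 38 objects and 11 categories: ceiling(38/11).

Final answer: 4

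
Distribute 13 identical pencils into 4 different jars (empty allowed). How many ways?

Stars and bars: C(n+k-1, k-1) = C(16,3).

Final answer: C(16,3) = 560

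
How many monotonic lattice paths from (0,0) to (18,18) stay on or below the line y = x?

Total monotonic paths to (18,18): C(36,18) = 9075135300.
A path is bad iff it touches y = x + 1; reflecting its initial segment maps bad paths bijectively onto all paths to (17,19), of which there are C(36,19) = 8597496600.
Valid Dyck paths: 9075135300 - 8597496600.
(Check: C(36,18) - C(36,19) = C(36,18)/19, the Catalan number C_{18}.)

Final answer: C_{18} = 477638700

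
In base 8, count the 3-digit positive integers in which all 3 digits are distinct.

The leading digit has 7 choices (anything but zero); the next has 7 (anything but the first), then 6, and so on, one fewer each time.
Total: 7 x 7 x 6.

Final answer: 294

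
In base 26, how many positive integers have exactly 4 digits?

These are the integers in [26^3, 26^4), so the count is 26^4 - 26^3 = 25 x 26^3.

Final answer: 439400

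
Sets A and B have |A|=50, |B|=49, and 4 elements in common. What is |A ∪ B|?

|A union B| = |A| + |B| - |A intersect B| = 50 + 49 - 4.

Final answer: 95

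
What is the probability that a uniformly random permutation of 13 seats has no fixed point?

Derangements satisfy D(n) = (n-1)(D(n-1) + D(n-2)), starting from D(0)=1, D(1)=0.
Building up: D(2)=1, D(3)=2, D(4)=9, D(5)=44, D(6)=265, D(7)=1854, D(8)=14833, D(9)=133496, D(10)=1334961, D(11)=14684570, D(12)=176214841, D(13)=2290792932.
Total arrangements: 13! = 6227020800.
Probability = D(13)/13! = 63633137/172972800.

Final answer: D(13)/13! = 2290792932/6227020800 = 0.367879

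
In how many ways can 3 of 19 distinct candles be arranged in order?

P(19,3) = 19!/(19-3)! = 19!/16!.

Final answer: P(19,3) = 5814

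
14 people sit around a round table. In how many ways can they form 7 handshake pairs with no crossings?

This is counted by the nth Catalan number C_n. Here n = 14/2 = 7.
C_n = (2n)!/(n!(n+1)!), so C_{7} = 14!/(7! x 8!) = C(14,7)/8 = 3432/8.

Final answer: C_{7} = 429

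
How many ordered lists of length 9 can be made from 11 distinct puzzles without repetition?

P(11,9) = 11!/(11-9)! = 11!/2!.

Final answer: P(11,9) = 19958400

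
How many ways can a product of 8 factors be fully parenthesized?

This is counted by the nth Catalan number C_n. Here n = 8 - 1 = 7.
C_n = (2n)!/(n!(n+1)!), so C_{7} = 14!/(7! x 8!) = C(14,7)/8 = 3432/8.

Final answer: C_{7} = 429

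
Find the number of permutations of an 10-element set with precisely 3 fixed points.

Choose which 3 elements are fixed: C(10,3) = 120.
Derange the remaining 7 using D(j) = (j-1)(D(j-1) + D(j-2)), D(0)=1, D(1)=0: D(2)=1, D(3)=2, D(4)=9, D(5)=44, D(6)=265, D(7)=1854.
Total: 120 x 1854.

Final answer: C(10,3) D(7) = 222480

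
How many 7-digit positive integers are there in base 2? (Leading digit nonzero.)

Leading digit: 1 options (nonzero). Other 6 digit(s): 2 options each.
Total: 1 x 2^6.

Final answer: 64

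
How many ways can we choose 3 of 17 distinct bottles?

C(17,3) = 17!/(3! x (17-3)!).

Final answer: C(17,3) = 680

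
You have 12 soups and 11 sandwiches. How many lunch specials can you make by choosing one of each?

By the multiplication principle: 12 x 11.

Final answer: 132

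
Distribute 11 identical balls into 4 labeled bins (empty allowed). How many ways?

Stars and bars: C(n+k-1, k-1) = C(14,3).

Final answer: C(14,3) = 364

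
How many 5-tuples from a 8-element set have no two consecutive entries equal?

Let g(n) count such strings. g(1) = 8, and each valid string of length n-1 extends in 7 ways (any symbol but the last), so g(n) = 7 g(n-1).
Total: g(5) = 8 x 7^4.

Final answer: 8 x 7^{4} = 19208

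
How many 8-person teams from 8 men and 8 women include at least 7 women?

Sum over valid woman counts:
C(8,7)C(8,1) = 64
C(8,8)C(8,0) = 1
Total: 64 + 1.

Final answer: 65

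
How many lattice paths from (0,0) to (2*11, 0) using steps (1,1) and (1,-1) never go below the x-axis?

Total monotonic paths to (11,11): C(22,11) = 705432.
Paths that cross above y=x (reflection bijection): C(22,12) = 646646.
Valid Dyck paths: 705432 - 646646.
(This is the Catalan number C_{11}.)

Final answer: C_{11} = 58786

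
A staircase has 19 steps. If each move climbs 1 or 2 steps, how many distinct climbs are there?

Condition on the final move: it is a 1-step (f(n-1) ways to get there) or a 2-step (f(n-2) ways), so f(n) = f(n-1) + f(n-2), with f(1)=1, f(2)=2.
Iterating the recurrence: f(1)=1, f(2)=2, f(3)=3, f(4)=5, f(5)=8, f(6)=13, f(7)=21, f(8)=34, f(9)=55, f(10)=89, f(11)=144, f(12)=233, f(13)=377, f(14)=610, f(15)=987, f(16)=1597, f(17)=2584, f(18)=4181, f(19)=6765.

Final answer: 6765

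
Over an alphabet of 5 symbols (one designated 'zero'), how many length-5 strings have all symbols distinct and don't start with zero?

The leading digit has 4 choices (anything but zero); the next has 4 (anything but the first), then 3, and so on, one fewer each time.
Total: 4 x 4 x 3 x 2 x 1.

Final answer: 96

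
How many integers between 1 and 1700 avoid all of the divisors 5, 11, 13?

|div by 5|=340, |div by 11|=154, |div by 13|=130.
|div by 5&11|=30, |div by 5&13|=26, |div by 11&13|=11, |div by all|=2.
By inclusion-exclusion, divisible by at least one: 340+154+130-30-26-11+2 = 559.
Not divisible by any: 1700 - 559.

Final answer: 1141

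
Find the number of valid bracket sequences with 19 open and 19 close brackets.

This is counted by the nth Catalan number C_n. Here n = 19 (pairs).
Using C_0 = 1 and C_(k+1) = C_k x 2(2k+1)/(k+2), build up term by term: C_1=1, C_2=2, C_3=5, C_4=14, C_5=42, C_6=132, C_7=429, C_8=1430, C_9=4862, C_10=16796, C_11=58786, C_12=208012, C_13=742900, C_14=2674440, C_15=9694845, C_16=35357670, C_17=129644790, C_18=477638700, C_19=1767263190.

Final answer: C_{19} = 1767263190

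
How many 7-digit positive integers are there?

The leading digit cannot be 0 (9 options); the other 6 digits can be anything (10 options each).
Total: 9 x 10^6.

Final answer: 9000000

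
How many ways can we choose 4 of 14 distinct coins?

C(14,4) = 14!/(4! x (14-4)!).

Final answer: C(14,4) = 1001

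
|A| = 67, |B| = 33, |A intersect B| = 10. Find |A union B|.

|A union B| = |A| + |B| - |A intersect B| = 67 + 33 - 10.

Final answer: 90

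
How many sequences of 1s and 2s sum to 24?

Condition on the final move: it is a 1-step (f(n-1) ways to get there) or a 2-step (f(n-2) ways), so f(n) = f(n-1) + f(n-2), with f(1)=1, f(2)=2.
Computing successive values: f(1)=1, f(2)=2, f(3)=3, f(4)=5, f(5)=8, f(6)=13, f(7)=21, f(8)=34, f(9)=55, f(10)=89, f(11)=144, f(12)=233, f(13)=377, f(14)=610, f(15)=987, f(16)=1597, f(17)=2584, f(18)=4181, f(19)=6765, f(20)=10946, f(21)=17711, f(22)=28657, f(23)=46368, f(24)=75025.

Final answer: 75025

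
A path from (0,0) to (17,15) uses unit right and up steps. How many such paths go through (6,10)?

Paths (0,0)->(6,10): C(16,10) = 8008.
Paths (6,10)->(17,15): C(16,5) = 4368.
By multiplication principle: 8008 x 4368.

Final answer: 34978944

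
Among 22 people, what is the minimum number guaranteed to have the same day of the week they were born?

There are 7 possible values for day of the week they were born. With 22 people and 7 categories, by pigeonhole: ceiling(22/7).

Final answer: 4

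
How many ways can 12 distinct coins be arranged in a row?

The number of ways to arrange 12 distinct objects is 12!.

Final answer: 12! = 479001600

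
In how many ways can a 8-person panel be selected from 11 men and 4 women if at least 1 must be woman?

Sum over valid woman counts:
C(4,1)C(11,7) = 1320
C(4,2)C(11,6) = 2772
C(4,3)C(11,5) = 1848
C(4,4)C(11,4) = 330
Total: 1320 + 2772 + 1848 + 330.

Final answer: 6270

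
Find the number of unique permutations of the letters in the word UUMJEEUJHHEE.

Letters (E:4, H:2, J:2, M:1, U:3). Total letters: 12.
Permutations = 12!/(4! x 3! x 2! x 2!).

Final answer: 831600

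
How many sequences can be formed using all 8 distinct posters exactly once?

The number of ways to arrange 8 distinct objects is 8!.

Final answer: 8! = 40320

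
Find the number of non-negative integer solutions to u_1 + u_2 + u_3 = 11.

Stars and bars with 11 stars and 2 bars:
C(11+3-1, 3-1) = C(13,2).

Final answer: C(13,2) = 78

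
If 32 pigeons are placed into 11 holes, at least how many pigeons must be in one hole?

By the pigeonhole principle: ceiling(32/11).

Final answer: 3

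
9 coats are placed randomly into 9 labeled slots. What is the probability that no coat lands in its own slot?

D(n) = (n-1)(D(n-1) + D(n-2)), D(0)=1, D(1)=0.
Building up: D(2)=1, D(3)=2, D(4)=9, D(5)=44, D(6)=265, D(7)=1854, D(8)=14833, D(9)=133496.
Total arrangements: 9! = 362880.
Probability = D(9)/9! = 16687/45360.

Final answer: D(9)/9! = 133496/362880 = 0.367879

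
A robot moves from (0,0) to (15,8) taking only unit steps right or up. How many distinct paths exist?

Each path has 15 right steps and 8 up steps in some order (23 steps total).
Choose which 8 of the 23 steps are up: C(23,8).

Final answer: C(23,8) = 490314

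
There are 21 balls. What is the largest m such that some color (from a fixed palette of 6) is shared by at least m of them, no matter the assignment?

There are 6 possible values for color (from a fixed palette of 6). With 21 balls and 6 categories, by pigeonhole: ceiling(21/6).

Final answer: 4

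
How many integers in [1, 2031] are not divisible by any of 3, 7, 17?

|div by 3|=677, |div by 7|=290, |div by 17|=119.
|div by 3&7|=96, |div by 3&17|=39, |div by 7&17|=17, |div by all|=5.
By inclusion-exclusion, divisible by at least one: 677+290+119-96-39-17+5 = 939.
Not divisible by any: 2031 - 939.

Final answer: 1092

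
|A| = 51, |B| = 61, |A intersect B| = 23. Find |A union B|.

|A union B| = |A| + |B| - |A intersect B| = 51 + 61 - 23.

Final answer: 89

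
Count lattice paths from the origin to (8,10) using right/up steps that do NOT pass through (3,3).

Total paths to (8,10): C(18,10) = 43758.
Paths through (3,3): C(6,3) x C(12,7) = 15840.
Avoiding (3,3): 43758 - 15840.

Final answer: 27918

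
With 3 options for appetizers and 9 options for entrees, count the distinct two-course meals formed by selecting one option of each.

By the multiplication principle: 3 x 9.

Final answer: 27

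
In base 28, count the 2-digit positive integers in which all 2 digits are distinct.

The leading digit has 27 choices (anything but zero); the next has 27 (anything but the first), then 26, and so on, one fewer each time.
Total: 27 x 27.

Final answer: 729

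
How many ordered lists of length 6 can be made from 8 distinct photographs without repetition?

P(8,6) = 8!/(8-6)! = 8!/2!.

Final answer: P(8,6) = 20160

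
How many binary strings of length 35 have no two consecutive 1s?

A valid string ends in 0 (append to any length-(n-1) valid string) or in 01 (append to any length-(n-2) valid string), so a(n) = a(n-1) + a(n-2) with a(1)=2, a(2)=3.
Building up term by term: a(1)=2, a(2)=3, a(3)=5, a(4)=8, a(5)=13, a(6)=21, a(7)=34, a(8)=55, a(9)=89, a(10)=144, a(11)=233, a(12)=377, a(13)=610, a(14)=987, a(15)=1597, a(16)=2584, a(17)=4181, a(18)=6765, a(19)=10946, a(20)=17711, a(21)=28657, a(22)=46368, a(23)=75025, a(24)=121393, a(25)=196418, a(26)=317811, a(27)=514229, a(28)=832040, a(29)=1346269, a(30)=2178309, a(31)=3524578, a(32)=5702887, a(33)=9227465, a(34)=14930352, a(35)=24157817.

Final answer: 24157817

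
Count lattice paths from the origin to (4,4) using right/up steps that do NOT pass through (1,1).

Total paths to (4,4): C(8,4) = 70.
Paths through (1,1): C(2,1) x C(6,3) = 40.
Avoiding (1,1): 70 - 40.

Final answer: 30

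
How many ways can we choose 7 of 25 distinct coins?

C(25,7) = 25!/(7! x 18!).

Final answer: \binom{25}{7} = 480700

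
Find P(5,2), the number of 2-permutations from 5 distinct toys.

P(5,2) = 5!/(5-2)! = 5!/3!.

Final answer: P(5,2) = 20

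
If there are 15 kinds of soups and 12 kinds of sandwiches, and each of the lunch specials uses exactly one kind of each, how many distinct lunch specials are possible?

By the multiplication principle: 15 x 12.

Final answer: 180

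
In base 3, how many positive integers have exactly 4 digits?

These are the integers in [3^3, 3^4), so the count is 3^4 - 3^3 = 2 x 3^3.

Final answer: 54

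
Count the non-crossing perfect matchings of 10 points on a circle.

This is counted by the nth Catalan number C_n. Here n = 10/2 = 5.
C_n = (2n)!/(n!(n+1)!), so C_{5} = 10!/(5! x 6!) = C(10,5)/6 = 252/6.

Final answer: C_{5} = 42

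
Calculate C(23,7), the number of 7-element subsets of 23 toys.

C(23,7) = 23!/(7! x 16!).

Final answer: \binom{23}{7} = 245157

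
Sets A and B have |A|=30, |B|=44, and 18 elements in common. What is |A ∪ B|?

|A union B| = |A| + |B| - |A intersect B| = 30 + 44 - 18.

Final answer: 56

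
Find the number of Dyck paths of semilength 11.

Total monotonic paths to (11,11): C(22,11) = 705432.
By the reflection principle, paths that go above the diagonal number C(22,12) = 646646.
Valid Dyck paths: 705432 - 646646.
(Equivalently, C_{11} = C(22,11)/12 = 705432/12.)

Final answer: C_{11} = 58786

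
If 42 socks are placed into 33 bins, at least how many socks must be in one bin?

By the pigeonhole principle: ceiling(42/33).

Final answer: 2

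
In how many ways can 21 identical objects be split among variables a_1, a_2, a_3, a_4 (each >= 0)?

Stars and bars with 21 stars and 3 bars:
C(21+4-1, 4-1) = C(24,3).

Final answer: C(24,3) = 2024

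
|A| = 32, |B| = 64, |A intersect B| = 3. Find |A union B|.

|A union B| = |A| + |B| - |A intersect B| = 32 + 64 - 3.

Final answer: 93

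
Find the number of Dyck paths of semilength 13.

Total monotonic paths to (13,13): C(26,13) = 10400600.
Reflecting each bad path at its first crossing gives a bijection with paths to (12,14): C(26,14) = 9657700.
Valid Dyck paths: 10400600 - 9657700.
(This is the Catalan number C_{13}.)

Final answer: C_{13} = 742900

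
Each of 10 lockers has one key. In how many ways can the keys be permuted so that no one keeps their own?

Derangements satisfy D(n) = (n-1)(D(n-1) + D(n-2)), starting from D(0)=1, D(1)=0.
D(2) = 1 x (0 + 1) = 1
D(3) = 2 x (1 + 0) = 2
D(4) = 3 x (2 + 1) = 9
D(5) = 4 x (9 + 2) = 44
D(6) = 5 x (44 + 9) = 265
D(7) = 6 x (265 + 44) = 1854
D(8) = 7 x (1854 + 265) = 14833
D(9) = 8 x (14833 + 1854) = 133496
D(10) = 9 x (D(9) + D(8)) = 9 x (133496 + 14833)

Final answer: D(10) = 1334961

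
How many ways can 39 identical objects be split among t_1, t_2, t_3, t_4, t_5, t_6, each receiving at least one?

Substitute t'_i = t_i - 1 (so t'_i >= 0). Then sum t'_i = 39 - 6 = 33.
Stars and bars: C(33+6-1, 6-1) = C(38,5).

Final answer: C(38,5) = 501942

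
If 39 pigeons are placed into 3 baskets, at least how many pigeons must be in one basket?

By the pigeonhole principle: ceiling(39/3).

Final answer: 13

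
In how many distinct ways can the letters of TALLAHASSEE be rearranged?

Letters (A:3, E:2, H:1, L:2, S:2, T:1). Total letters: 11.
Permutations = 11!/(3! x 2! x 2! x 2!).

Final answer: 831600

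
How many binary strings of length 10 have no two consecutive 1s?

A valid string ends in 0 (append to any length-(n-1) valid string) or in 01 (append to any length-(n-2) valid string), so a(n) = a(n-1) + a(n-2) with a(1)=2, a(2)=3.
Computing successive values: a(1)=2, a(2)=3, a(3)=5, a(4)=8, a(5)=13, a(6)=21, a(7)=34, a(8)=55, a(9)=89, a(10)=144.

Final answer: 144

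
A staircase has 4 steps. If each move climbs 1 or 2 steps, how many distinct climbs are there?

Let f(n) be the number of climbs. Removing the last move (1 or 2 steps) gives f(n) = f(n-1) + f(n-2); base cases f(1)=1, f(2)=2.
Building up term by term: f(1)=1, f(2)=2, f(3)=3, f(4)=5.

Final answer: 5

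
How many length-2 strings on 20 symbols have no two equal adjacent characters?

Let g(n) count such strings. g(1) = 20, and each valid string of length n-1 extends in 19 ways (any symbol but the last), so g(n) = 19 g(n-1).
Total: g(2) = 20 x 19^1.

Final answer: 20 x 19^{1} = 380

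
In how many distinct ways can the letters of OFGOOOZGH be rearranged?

Letters (F:1, G:2, H:1, O:4, Z:1). Total letters: 9.
Permutations = 9!/(4! x 2!).

Final answer: 7560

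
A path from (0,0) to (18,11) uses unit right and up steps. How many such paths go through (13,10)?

Paths (0,0)->(13,10): C(23,10) = 1144066.
Paths (13,10)->(18,11): C(6,1) = 6.
By multiplication principle: 1144066 x 6.

Final answer: 6864396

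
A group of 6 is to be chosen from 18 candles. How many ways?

C(18,6) = 18!/(6! x (18-6)!).

Final answer: C(18,6) = 18564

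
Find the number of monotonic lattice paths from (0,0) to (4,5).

Each path has 4 right steps and 5 up steps in some order (9 steps total).
Choose which 5 of the 9 steps are up: C(9,5).

Final answer: C(9,5) = 126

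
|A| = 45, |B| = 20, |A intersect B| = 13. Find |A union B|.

|A union B| = |A| + |B| - |A intersect B| = 45 + 20 - 13.

Final answer: 52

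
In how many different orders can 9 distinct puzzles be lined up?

The number of ways to arrange 9 distinct objects is 9!.

Final answer: 9! = 362880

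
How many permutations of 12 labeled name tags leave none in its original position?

Use the recurrence D(n) = (n-1)(D(n-1) + D(n-2)) with D(0)=1, D(1)=0.
D(2) = 1 x (0 + 1) = 1
D(3) = 2 x (1 + 0) = 2
D(4) = 3 x (2 + 1) = 9
D(5) = 4 x (9 + 2) = 44
D(6) = 5 x (44 + 9) = 265
D(7) = 6 x (265 + 44) = 1854
D(8) = 7 x (1854 + 265) = 14833
D(9) = 8 x (14833 + 1854) = 133496
D(10) = 9 x (133496 + 14833) = 1334961
D(11) = 10 x (1334961 + 133496) = 14684570
D(12) = 11 x (D(11) + D(10)) = 11 x (14684570 + 1334961)

Final answer: D(12) = 176214841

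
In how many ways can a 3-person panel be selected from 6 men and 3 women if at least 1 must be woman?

Sum over valid woman counts:
C(3,1)C(6,2) = 45
C(3,2)C(6,1) = 18
C(3,3)C(6,0) = 1
Total: 45 + 18 + 1.

Final answer: 64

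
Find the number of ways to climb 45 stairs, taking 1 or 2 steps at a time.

Let f(n) be the number of climbs. Removing the last move (1 or 2 steps) gives f(n) = f(n-1) + f(n-2); base cases f(1)=1, f(2)=2.
Computing successive values: f(1)=1, f(2)=2, f(3)=3, f(4)=5, f(5)=8, f(6)=13, f(7)=21, f(8)=34, f(9)=55, f(10)=89, f(11)=144, f(12)=233, f(13)=377, f(14)=610, f(15)=987, f(16)=1597, f(17)=2584, f(18)=4181, f(19)=6765, f(20)=10946, f(21)=17711, f(22)=28657, f(23)=46368, f(24)=75025, f(25)=121393, f(26)=196418, f(27)=317811, f(28)=514229, f(29)=832040, f(30)=1346269, f(31)=2178309, f(32)=3524578, f(33)=5702887, f(34)=9227465, f(35)=14930352, f(36)=24157817, f(37)=39088169, f(38)=63245986, f(39)=102334155, f(40)=165580141, f(41)=267914296, f(42)=433494437, f(43)=701408733, f(44)=1134903170, f(45)=1836311903.

Final answer: 1836311903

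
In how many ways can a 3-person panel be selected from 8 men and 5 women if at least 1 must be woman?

Sum over valid woman counts:
C(5,1)C(8,2) = 140
C(5,2)C(8,1) = 80
C(5,3)C(8,0) = 10
Total: 140 + 80 + 10.

Final answer: 230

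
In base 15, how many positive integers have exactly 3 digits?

In base 15, the leading digit has 14 choices (1..14); each of the remaining 2 digits has 15 choices.
Total: 14 x 15^2.

Final answer: 3150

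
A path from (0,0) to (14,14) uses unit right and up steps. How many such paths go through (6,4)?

Paths (0,0)->(6,4): C(10,4) = 210.
Paths (6,4)->(14,14): C(18,10) = 43758.
By multiplication principle: 210 x 43758.

Final answer: 9189180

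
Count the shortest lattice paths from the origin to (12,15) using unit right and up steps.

Each path has 12 right steps and 15 up steps in some order (27 steps total).
Choose which 15 of the 27 steps are up: C(27,15).

Final answer: C(27,15) = 17383860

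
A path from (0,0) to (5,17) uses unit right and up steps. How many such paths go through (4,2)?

Paths (0,0)->(4,2): C(6,2) = 15.
Paths (4,2)->(5,17): C(16,15) = 16.
By multiplication principle: 15 x 16.

Final answer: 240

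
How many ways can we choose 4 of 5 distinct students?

C(5,4) = 5!/(4! x (5-4)!).

Final answer: C(5,4) = 5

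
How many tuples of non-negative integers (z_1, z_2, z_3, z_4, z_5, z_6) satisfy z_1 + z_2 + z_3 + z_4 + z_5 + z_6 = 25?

Stars and bars with 25 stars and 5 bars:
C(25+6-1, 6-1) = C(30,5).

Final answer: C(30,5) = 142506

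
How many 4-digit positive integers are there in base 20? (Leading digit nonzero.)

In base 20, the leading digit has 19 choices (1..19); each of the remaining 3 digits has 20 choices.
Total: 19 x 20^3.

Final answer: 152000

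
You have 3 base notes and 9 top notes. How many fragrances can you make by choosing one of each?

By the multiplication principle: 3 x 9.

Final answer: 27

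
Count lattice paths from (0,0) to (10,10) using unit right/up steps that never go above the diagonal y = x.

Total monotonic paths to (10,10): C(20,10) = 184756.
By the reflection principle, paths that go above the diagonal number C(20,11) = 167960.
Valid Dyck paths: 184756 - 167960.
(These counts are the Catalan numbers.)

Final answer: C_{10} = 16796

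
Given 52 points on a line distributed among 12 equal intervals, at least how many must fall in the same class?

By pigeonhole with 52 objects and 12 categories: ceiling(52/12).

Final answer: 5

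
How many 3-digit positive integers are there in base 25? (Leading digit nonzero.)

These are the integers in [25^2, 25^3), so the count is 25^3 - 25^2 = 24 x 25^2.

Final answer: 15000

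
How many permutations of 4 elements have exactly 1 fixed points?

Choose which 1 elements are fixed: C(4,1) = 4.
Derange the remaining 3 using D(j) = (j-1)(D(j-1) + D(j-2)), D(0)=1, D(1)=0: D(2)=1, D(3)=2.
Total: 4 x 2.

Final answer: C(4,1) D(3) = 8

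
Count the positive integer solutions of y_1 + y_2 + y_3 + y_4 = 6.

Substitute y'_i = y_i - 1 (so y'_i >= 0). Then sum y'_i = 6 - 4 = 2.
Stars and bars: C(2+4-1, 4-1) = C(5,3).

Final answer: C(5,3) = 10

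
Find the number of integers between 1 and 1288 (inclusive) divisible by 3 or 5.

Multiples of 3: 429. Multiples of 5: 257. Of both (lcm=15): 85.
By inclusion-exclusion: 429 + 257 - 85.

Final answer: 601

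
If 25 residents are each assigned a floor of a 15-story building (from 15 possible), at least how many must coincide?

There are 15 possible values for floor of a 15-story building. With 25 residents and 15 categories, by pigeonhole: ceiling(25/15).

Final answer: 2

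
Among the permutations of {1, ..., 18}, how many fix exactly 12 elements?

Choose which 12 elements are fixed: C(18,12) = 18564.
Derange the remaining 6 using D(j) = (j-1)(D(j-1) + D(j-2)), D(0)=1, D(1)=0: D(2)=1, D(3)=2, D(4)=9, D(5)=44, D(6)=265.
Total: 18564 x 265.

Final answer: C(18,12) D(6) = 4919460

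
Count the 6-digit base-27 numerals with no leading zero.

Leading digit: 26 options (nonzero). Other 5 digit(s): 27 options each.
Total: 26 x 27^5.

Final answer: 373071582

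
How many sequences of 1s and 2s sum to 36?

Condition on the final move: it is a 1-step (f(n-1) ways to get there) or a 2-step (f(n-2) ways), so f(n) = f(n-1) + f(n-2), with f(1)=1, f(2)=2.
Computing successive values: f(1)=1, f(2)=2, f(3)=3, f(4)=5, f(5)=8, f(6)=13, f(7)=21, f(8)=34, f(9)=55, f(10)=89, f(11)=144, f(12)=233, f(13)=377, f(14)=610, f(15)=987, f(16)=1597, f(17)=2584, f(18)=4181, f(19)=6765, f(20)=10946, f(21)=17711, f(22)=28657, f(23)=46368, f(24)=75025, f(25)=121393, f(26)=196418, f(27)=317811, f(28)=514229, f(29)=832040, f(30)=1346269, f(31)=2178309, f(32)=3524578, f(33)=5702887, f(34)=9227465, f(35)=14930352, f(36)=24157817.

Final answer: 24157817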